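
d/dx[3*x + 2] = 3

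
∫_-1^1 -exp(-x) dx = -E + exp(-1)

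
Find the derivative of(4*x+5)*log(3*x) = (4*x*log(x) + 4*x + 4*x*log(3) + 5)/x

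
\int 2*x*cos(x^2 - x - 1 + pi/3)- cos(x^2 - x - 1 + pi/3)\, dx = sin(x^2 - x - 1 + pi/3) + C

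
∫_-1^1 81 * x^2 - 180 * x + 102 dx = 258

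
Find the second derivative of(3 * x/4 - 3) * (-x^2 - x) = 9/2 - 9*x/2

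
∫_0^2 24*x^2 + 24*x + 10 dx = 132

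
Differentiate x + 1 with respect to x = 1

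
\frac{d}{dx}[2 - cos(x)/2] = sin(x)/2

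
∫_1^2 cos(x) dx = -sin(1) + sin(2)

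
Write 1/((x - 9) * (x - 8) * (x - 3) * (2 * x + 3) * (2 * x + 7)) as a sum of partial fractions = 2/(7475*(2*x + 7)) - 2/(3591*(2*x + 3)) + 1/(3510*(x - 3)) - 1/(2185*(x - 8)) + 1/(3150*(x - 9))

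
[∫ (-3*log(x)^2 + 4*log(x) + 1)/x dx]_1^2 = -(-1 + log(2))^2 - (-1 + log(2))^3 + 2*log(2)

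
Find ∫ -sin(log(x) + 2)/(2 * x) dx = cos(log(x) + 2)/2 + C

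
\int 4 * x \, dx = 2*x^2 + C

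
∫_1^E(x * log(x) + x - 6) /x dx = -6 + E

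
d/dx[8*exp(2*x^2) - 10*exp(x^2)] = 32*x*exp(2*x^2) - 20*x*exp(x^2)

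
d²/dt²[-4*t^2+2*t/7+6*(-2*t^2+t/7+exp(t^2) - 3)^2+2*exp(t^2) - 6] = -96*t^4*exp(t^2) + 48*t^3*exp(t^2)/7 + 96*t^2*exp(2*t^2) - 376*t^2*exp(t^2) + 288*t^2 + 72*t*exp(t^2)/7 - 144*t/7 + 24*exp(2*t^2) - 116*exp(t^2) + 6676/49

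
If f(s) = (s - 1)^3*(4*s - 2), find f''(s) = 48*s^2 - 84*s + 36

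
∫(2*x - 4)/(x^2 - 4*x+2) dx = log(2*(x - 2)^2 - 4) + C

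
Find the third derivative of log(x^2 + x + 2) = (4*x^3 + 6*x^2 - 18*x - 10)/(x^6 + 3*x^5 + 9*x^4 + 13*x^3 + 18*x^2 + 12*x + 8)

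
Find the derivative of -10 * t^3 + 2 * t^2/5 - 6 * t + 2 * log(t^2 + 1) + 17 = (-150*t^4 + 4*t^3 - 180*t^2 + 24*t - 30)/(5*t^2 + 5)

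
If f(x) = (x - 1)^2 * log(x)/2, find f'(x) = (2*x^2*log(x) + x^2 - 2*x*log(x) - 2*x + 1)/(2*x)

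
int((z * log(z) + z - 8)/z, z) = (z - 8)*log(z) + C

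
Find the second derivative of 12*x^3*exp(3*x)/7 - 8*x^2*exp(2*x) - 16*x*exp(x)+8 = 108*x^3*exp(3*x)/7 + 216*x^2*exp(3*x)/7 - 32*x^2*exp(2*x) + 72*x*exp(3*x)/7 - 64*x*exp(2*x) - 16*x*exp(x) - 16*exp(2*x) - 32*exp(x)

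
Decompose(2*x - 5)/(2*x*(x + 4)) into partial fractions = 13/(8*(x + 4)) - 5/(8*x)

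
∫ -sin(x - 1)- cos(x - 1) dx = sqrt(2)*cos(x - 1 + pi/4) + C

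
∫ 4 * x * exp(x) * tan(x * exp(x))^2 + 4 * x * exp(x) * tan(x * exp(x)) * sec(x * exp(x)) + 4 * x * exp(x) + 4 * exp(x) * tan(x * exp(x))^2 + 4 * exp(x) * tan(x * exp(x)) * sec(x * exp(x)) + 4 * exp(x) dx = 4*tan(x*exp(x)) + 4/cos(x*exp(x)) + C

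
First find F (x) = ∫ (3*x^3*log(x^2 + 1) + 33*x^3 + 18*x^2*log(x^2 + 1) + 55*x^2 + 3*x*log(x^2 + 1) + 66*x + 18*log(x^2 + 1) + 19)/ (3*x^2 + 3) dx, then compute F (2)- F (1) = -25*log(2)/2 + 64/3 + 20*log(5)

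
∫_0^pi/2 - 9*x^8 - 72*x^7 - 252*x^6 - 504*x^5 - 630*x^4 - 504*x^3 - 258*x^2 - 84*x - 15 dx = -(1 + pi/2)^9 - 2*(1 + pi/2)^3 + 3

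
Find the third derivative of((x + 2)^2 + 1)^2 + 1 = 24*x + 48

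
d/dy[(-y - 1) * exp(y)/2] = -y*exp(y)/2 - exp(y)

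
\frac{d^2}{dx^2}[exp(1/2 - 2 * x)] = 4*exp(1/2 - 2*x)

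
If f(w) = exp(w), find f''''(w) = exp(w)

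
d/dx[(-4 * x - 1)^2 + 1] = 32*x + 8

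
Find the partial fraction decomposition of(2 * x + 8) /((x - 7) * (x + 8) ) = 8/(15*(x + 8)) + 22/(15*(x - 7))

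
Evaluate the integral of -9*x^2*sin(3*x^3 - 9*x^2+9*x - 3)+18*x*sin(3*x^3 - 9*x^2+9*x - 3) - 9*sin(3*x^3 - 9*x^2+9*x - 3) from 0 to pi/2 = cos(3*(-1 + pi/2)^3) - cos(3)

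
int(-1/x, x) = -log(2*x) + C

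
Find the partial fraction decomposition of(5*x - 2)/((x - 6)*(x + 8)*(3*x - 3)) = -1/(9*(x + 8)) - 1/(45*(x - 1)) + 2/(15*(x - 6))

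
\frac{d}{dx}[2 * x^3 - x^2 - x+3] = 6*x^2 - 2*x - 1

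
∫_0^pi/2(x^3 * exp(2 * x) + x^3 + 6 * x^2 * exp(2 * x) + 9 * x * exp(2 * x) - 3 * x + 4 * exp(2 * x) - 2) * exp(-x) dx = (1 + pi/2)^3*(-exp(-pi/2) + exp(pi/2))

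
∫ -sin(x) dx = cos(x) + C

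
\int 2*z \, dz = z^2 + C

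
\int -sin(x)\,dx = cos(x) + C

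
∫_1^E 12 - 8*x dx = -4*exp(2) - 8 + 12*E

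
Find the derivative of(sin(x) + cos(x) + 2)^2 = 2*cos(2*x) + 4*sqrt(2)*cos(x + pi/4)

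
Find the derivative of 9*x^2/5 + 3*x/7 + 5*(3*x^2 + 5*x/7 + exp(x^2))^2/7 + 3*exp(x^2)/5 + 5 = 60*x^3*exp(x^2)/7 + 180*x^3/7 + 100*x^2*exp(x^2)/49 + 450*x^2/49 + 20*x*exp(2*x^2)/7 + 342*x*exp(x^2)/35 + 7424*x/1715 + 50*exp(x^2)/49 + 3/7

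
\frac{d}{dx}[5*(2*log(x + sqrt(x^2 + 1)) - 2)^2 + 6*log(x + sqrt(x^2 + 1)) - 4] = (40*x*log(x + sqrt(x^2 + 1)) - 34*x + 40*sqrt(x^2 + 1)*log(x + sqrt(x^2 + 1)) - 34*sqrt(x^2 + 1))/(x^2 + x*sqrt(x^2 + 1) + 1)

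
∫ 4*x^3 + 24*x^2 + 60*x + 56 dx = x^4 + 8*x^3 + 30*x^2 + 56*x + C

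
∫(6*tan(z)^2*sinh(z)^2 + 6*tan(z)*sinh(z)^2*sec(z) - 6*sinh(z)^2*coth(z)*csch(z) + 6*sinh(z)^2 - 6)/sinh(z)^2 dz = 6*tan(z) + 6/tanh(z) + 6/sinh(z) + 6/cos(z) + C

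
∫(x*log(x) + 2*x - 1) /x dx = (x - 1)*(log(x) + 1) + C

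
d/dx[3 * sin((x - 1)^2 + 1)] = 6*(x - 1)*cos(x^2 - 2*x + 2)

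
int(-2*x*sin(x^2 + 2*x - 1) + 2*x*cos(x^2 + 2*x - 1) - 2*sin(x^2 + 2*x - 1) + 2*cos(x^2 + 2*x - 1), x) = sin(x^2 + 2*x - 1) + cos(x^2 + 2*x - 1) + C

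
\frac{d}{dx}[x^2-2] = 2*x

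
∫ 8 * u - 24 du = 4*u^2 - 24*u + C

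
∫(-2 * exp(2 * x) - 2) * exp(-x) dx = -4*sinh(x) + C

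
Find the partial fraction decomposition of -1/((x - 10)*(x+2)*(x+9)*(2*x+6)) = 1/(1596*(x + 9)) - 1/(156*(x + 3)) + 1/(168*(x + 2)) - 1/(5928*(x - 10))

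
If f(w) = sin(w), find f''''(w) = sin(w)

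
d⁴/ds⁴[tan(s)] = 24*tan(s)^5 + 40*tan(s)^3 + 16*tan(s)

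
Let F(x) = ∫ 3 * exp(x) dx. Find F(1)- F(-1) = -3*exp(-1) + 3*E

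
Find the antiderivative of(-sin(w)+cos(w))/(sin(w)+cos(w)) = log(2*sin(w) + 2*cos(w)) + C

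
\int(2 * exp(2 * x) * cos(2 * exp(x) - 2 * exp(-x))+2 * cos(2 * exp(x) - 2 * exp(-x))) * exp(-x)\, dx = sin(4*sinh(x)) + C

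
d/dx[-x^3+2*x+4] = 2 - 3*x^2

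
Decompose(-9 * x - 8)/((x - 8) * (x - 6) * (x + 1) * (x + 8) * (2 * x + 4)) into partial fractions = 1/(294*(x + 8)) - 1/(96*(x + 2)) + 1/(882*(x + 1)) + 31/(1568*(x - 6)) - 1/(72*(x - 8))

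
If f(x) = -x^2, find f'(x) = -2*x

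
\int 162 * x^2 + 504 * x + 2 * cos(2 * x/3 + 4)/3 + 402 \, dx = 54*x^3 + 252*x^2 + 402*x + sin(2*x/3 + 4) + C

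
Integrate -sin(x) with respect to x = cos(x) + C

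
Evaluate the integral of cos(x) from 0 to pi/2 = 1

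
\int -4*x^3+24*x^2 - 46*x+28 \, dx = -x^4 + 8*x^3 - 23*x^2 + 28*x + C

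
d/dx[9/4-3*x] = -3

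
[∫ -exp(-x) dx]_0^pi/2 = -1 + exp(-pi/2)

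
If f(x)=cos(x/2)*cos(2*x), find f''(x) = -9*cos(3*x/2)/8 - 25*cos(5*x/2)/8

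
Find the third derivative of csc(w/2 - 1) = -3*cot(w/2 - 1)^3*csc(w/2 - 1)/4 - 5*cot(w/2 - 1)*csc(w/2 - 1)/8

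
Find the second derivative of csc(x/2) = (-1 + 2/sin(x/2)^2)/(4*sin(x/2))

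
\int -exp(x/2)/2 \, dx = -exp(x/2) + C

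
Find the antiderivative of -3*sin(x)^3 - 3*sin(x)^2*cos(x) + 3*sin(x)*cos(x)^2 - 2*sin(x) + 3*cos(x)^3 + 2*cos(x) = sqrt(2)*(sin(2*x) + 3)*sin(x + pi/4) + C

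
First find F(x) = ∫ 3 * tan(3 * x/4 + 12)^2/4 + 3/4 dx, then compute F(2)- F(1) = -tan(51/4) + tan(27/2)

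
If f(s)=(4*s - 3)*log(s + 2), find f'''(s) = (-4*s - 30)/(s^3 + 6*s^2 + 12*s + 8)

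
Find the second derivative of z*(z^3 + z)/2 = 6*z^2 + 1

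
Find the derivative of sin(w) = cos(w)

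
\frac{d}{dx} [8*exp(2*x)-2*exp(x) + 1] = 16*exp(2*x) - 2*exp(x)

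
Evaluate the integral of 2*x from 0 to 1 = 1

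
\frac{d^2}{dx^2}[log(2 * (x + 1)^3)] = -3/(x^2 + 2*x + 1)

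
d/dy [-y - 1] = -1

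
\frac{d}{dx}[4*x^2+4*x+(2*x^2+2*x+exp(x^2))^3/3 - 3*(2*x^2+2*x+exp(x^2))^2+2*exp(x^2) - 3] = 8*x^5*exp(x^2) + 16*x^5 + 16*x^4*exp(x^2) + 40*x^4 + 8*x^3*exp(2*x^2) - 16*x^3 + 8*x^2*exp(2*x^2) - 64*x^2 + 2*x*exp(3*x^2) - 8*x*exp(2*x^2) - 12*x*exp(x^2) - 16*x + 2*exp(2*x^2) - 12*exp(x^2) + 4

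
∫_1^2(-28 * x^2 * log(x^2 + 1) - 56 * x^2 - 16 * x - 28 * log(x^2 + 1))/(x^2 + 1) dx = -64*log(5) + 36*log(2)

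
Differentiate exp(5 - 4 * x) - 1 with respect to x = -4*exp(5 - 4*x)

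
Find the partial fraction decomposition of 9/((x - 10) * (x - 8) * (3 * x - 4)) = 81/(520*(3*x - 4)) - 9/(40*(x - 8)) + 9/(52*(x - 10))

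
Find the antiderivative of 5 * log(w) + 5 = 5*w*log(w) + C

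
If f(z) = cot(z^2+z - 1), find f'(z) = -(2*z + 1)/sin(z^2 + z - 1)^2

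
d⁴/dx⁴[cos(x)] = cos(x)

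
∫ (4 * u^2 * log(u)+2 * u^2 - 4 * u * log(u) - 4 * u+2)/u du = 2*(u - 1)^2*log(u) + C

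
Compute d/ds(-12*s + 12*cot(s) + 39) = -12*cot(s)^2 - 24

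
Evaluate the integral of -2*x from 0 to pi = -pi^2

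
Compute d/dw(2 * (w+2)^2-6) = 4*w + 8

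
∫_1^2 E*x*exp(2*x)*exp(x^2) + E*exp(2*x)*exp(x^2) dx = -exp(4)/2 + exp(9)/2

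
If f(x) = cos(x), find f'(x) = -sin(x)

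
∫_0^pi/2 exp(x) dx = -1 + exp(pi/2)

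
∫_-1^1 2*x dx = 0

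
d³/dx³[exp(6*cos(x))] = 6*(-36*sin(x)^2 + 18*cos(x) + 1)*exp(6*cos(x))*sin(x)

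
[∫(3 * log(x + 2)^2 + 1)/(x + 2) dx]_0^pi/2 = -log(2) - log(2)^3 + log(pi/2 + 2) + log(pi/2 + 2)^3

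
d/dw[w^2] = 2*w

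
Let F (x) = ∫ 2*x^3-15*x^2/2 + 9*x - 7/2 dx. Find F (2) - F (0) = -1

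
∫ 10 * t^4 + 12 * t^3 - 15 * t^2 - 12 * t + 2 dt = 2*t^5 + 3*t^4 - 5*t^3 - 6*t^2 + 2*t + C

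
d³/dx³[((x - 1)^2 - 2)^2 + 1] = 24*x - 24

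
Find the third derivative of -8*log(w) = -16/w^3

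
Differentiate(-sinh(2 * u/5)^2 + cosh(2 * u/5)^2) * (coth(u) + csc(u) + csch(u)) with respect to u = -(cot(u)*sinh(u)^2*csc(u) + cosh(u) + 1)/sinh(u)^2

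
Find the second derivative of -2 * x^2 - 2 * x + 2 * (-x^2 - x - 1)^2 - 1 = 24*x^2 + 24*x + 8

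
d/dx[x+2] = 1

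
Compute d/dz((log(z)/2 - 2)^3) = (3*log(z)^2 - 24*log(z) + 48)/(8*z)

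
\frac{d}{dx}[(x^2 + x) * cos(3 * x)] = -3*x^2*sin(3*x) - 3*x*sin(3*x) + 2*x*cos(3*x) + cos(3*x)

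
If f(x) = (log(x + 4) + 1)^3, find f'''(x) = (6*log(x + 4)^2 - 6*log(x + 4) - 6)/(x^3 + 12*x^2 + 48*x + 64)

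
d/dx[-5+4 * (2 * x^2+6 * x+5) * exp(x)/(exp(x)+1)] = (8*x^2*exp(x) + 16*x*exp(2*x) + 40*x*exp(x) + 24*exp(2*x) + 44*exp(x))/(exp(2*x) + 2*exp(x) + 1)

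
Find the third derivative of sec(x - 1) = 6*tan(x - 1)^3*sec(x - 1) + 5*tan(x - 1)*sec(x - 1)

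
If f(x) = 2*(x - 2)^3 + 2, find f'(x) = 6*x^2 - 24*x + 24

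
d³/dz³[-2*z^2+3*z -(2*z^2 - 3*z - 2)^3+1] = -960*z^3 + 2160*z^2 - 720*z - 270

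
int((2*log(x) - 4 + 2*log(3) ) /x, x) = (log(3*x) - 2)^2 + C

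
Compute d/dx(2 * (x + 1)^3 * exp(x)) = 2*x^3*exp(x) + 12*x^2*exp(x) + 18*x*exp(x) + 8*exp(x)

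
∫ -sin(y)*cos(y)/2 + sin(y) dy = (cos(y) - 2)^2/4 + C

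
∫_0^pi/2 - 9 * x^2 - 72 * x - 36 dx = -9*pi^2 - 18*pi - 3*pi^3/8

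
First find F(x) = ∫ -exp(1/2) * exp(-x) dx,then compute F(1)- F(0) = -exp(1/2) + exp(-1/2)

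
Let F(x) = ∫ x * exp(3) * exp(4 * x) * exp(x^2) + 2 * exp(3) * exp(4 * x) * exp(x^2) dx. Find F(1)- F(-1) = -1/2 + exp(8)/2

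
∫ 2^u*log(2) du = 2^u + C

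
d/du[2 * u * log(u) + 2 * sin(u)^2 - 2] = 2*log(u) + 2*sin(2*u) + 2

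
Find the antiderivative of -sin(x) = cos(x) + C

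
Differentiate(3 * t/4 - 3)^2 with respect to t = 9*t/8 - 9/2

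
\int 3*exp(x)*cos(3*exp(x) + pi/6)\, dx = sin(3*exp(x) + pi/6) + C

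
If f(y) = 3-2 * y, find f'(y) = -2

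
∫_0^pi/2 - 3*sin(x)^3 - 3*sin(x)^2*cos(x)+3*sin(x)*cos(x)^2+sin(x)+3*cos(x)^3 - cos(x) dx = 0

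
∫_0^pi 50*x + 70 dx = -49 + (7 + 5*pi)^2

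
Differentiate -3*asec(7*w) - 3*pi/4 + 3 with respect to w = -3/(7*w^2*sqrt(1 - 1/(49*w^2)))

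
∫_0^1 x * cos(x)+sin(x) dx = sin(1)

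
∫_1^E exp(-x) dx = -(-1 + E)*exp(-1) + (-1 + exp(E))*exp(-E)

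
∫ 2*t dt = t^2 + C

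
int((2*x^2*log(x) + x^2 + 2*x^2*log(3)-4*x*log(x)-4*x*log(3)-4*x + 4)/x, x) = (x - 2)^2*log(3*x) + C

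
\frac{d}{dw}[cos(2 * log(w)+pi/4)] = -2*sin(2*log(w) + pi/4)/w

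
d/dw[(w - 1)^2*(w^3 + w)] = 5*w^4 - 8*w^3 + 6*w^2 - 4*w + 1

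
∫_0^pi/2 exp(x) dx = -1 + exp(pi/2)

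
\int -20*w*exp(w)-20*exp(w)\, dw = -20*w*exp(w) + C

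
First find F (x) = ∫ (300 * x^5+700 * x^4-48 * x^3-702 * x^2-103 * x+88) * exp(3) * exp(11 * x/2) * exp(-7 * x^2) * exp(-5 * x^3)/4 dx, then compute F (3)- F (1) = -357*exp(-357/2)/2 + 7*exp(-7/2)/2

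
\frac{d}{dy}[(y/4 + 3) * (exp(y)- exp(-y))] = (y*exp(2*y) + y + 13*exp(2*y) + 11)*exp(-y)/4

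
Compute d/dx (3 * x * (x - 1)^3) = 12*x^3 - 27*x^2 + 18*x - 3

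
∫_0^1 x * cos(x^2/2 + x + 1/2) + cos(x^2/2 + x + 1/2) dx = -sin(1/2) + sin(2)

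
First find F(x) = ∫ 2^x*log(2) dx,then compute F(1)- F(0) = 1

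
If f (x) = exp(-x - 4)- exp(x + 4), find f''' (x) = (-exp(2*x + 8) - 1)*exp(-x - 4)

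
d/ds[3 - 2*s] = -2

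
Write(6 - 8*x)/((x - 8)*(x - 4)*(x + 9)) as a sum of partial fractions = 6/(17*(x + 9)) + 1/(2*(x - 4)) - 29/(34*(x - 8))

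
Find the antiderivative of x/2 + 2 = x^2/4 + 2*x + C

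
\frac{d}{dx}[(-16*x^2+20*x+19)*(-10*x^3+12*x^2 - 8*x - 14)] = 800*x^4 - 1568*x^3 + 534*x^2 + 584*x - 432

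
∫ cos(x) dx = sin(x) + C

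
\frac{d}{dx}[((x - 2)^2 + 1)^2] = 4*x^3 - 24*x^2 + 52*x - 40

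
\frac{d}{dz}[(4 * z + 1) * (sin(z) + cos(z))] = -4*z*sin(z) + 4*z*cos(z) + 3*sin(z) + 5*cos(z)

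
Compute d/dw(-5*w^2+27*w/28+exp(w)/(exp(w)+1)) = (-280*w*exp(2*w) - 560*w*exp(w) - 280*w + 27*exp(2*w) + 82*exp(w) + 27)/(28*exp(2*w) + 56*exp(w) + 28)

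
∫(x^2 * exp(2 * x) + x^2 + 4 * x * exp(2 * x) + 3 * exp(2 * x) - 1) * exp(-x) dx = 2*(x + 1)^2*sinh(x) + C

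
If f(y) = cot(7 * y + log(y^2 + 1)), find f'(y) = -(7*y^2 + 2*y + 7)/((y^2 + 1)*sin(7*y + log(y^2 + 1))^2)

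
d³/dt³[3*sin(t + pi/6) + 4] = -3*cos(t + pi/6)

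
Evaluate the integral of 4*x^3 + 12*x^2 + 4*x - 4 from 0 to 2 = 48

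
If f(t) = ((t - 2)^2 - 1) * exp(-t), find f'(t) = (-t^2 + 6*t - 7)*exp(-t)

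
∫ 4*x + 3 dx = 2*x^2 + 3*x + C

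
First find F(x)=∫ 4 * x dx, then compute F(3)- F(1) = 16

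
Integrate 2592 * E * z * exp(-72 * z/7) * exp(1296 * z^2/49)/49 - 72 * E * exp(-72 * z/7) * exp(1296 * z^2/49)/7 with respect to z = exp((36*z - 7)^2/49) + C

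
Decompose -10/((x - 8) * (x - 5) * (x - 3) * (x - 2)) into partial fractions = 5/(9*(x - 2)) - 1/(x - 3) + 5/(9*(x - 5)) - 1/(9*(x - 8))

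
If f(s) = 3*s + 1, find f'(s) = 3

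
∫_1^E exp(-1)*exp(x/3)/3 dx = -exp(-2/3) + exp(-1 + E/3)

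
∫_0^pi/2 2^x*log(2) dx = -1 + 2^(pi/2)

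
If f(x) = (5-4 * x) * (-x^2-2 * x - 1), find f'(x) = 12*x^2 + 6*x - 6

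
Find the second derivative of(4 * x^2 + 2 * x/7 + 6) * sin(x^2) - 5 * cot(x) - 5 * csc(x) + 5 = -16*x^4*sin(x^2) - 8*x^3*sin(x^2)/7 - 24*x^2*sin(x^2) + 40*x^2*cos(x^2) + 12*x*cos(x^2)/7 + 8*sin(x^2) + 12*cos(x^2) + 5/sin(x) - 10*cos(x)/sin(x)^3 - 10/sin(x)^3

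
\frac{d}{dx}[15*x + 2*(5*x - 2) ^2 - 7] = 100*x - 25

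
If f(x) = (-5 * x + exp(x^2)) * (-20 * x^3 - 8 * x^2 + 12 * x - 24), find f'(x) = -40*x^4*exp(x^2) - 16*x^3*exp(x^2) + 400*x^3 - 36*x^2*exp(x^2) + 120*x^2 - 64*x*exp(x^2) - 120*x + 12*exp(x^2) + 120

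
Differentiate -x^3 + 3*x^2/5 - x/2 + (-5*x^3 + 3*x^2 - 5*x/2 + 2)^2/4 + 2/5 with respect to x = 75*x^5/2 - 75*x^4/2 + 34*x^3 - 117*x^2/4 + 413*x/40 - 3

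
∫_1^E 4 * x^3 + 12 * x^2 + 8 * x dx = -9 + (-1 + (1 + E)^2)^2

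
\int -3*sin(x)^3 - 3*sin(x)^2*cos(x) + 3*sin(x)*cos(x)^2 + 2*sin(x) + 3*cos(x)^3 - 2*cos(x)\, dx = -2*sqrt(2)*sin(x + pi/4)*cos(x + pi/4)^2 + C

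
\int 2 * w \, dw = w^2 + C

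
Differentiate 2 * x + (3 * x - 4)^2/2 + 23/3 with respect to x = 9*x - 10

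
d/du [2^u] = 2^u*log(2)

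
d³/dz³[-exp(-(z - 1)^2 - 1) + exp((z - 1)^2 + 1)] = (8*z^3*exp(2*z^2 - 4*z + 4) + 8*z^3 - 24*z^2*exp(2*z^2 - 4*z + 4) - 24*z^2 + 36*z*exp(2*z^2 - 4*z + 4) + 12*z - 20*exp(2*z^2 - 4*z + 4) + 4)*exp(-z^2 + 2*z - 2)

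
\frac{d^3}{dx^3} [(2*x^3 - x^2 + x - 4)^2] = 480*x^3 - 240*x^2 + 120*x - 108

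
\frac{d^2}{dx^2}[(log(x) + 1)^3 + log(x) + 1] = (2 - 3*log(x)^2)/x^2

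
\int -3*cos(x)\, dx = -3*sin(x) + C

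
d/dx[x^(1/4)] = 1/(4*x^(3/4))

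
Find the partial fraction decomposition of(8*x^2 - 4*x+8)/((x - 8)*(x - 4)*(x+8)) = 23/(8*(x + 8)) - 5/(2*(x - 4)) + 61/(8*(x - 8))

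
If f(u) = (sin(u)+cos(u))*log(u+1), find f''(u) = (-sqrt(2)*u^2*log(u + 1)*sin(u + pi/4) - 2*sqrt(2)*u*log(u + 1)*sin(u + pi/4) + 2*sqrt(2)*u*cos(u + pi/4) - sqrt(2)*log(u + 1)*sin(u + pi/4) - 3*sin(u) + cos(u))/(u^2 + 2*u + 1)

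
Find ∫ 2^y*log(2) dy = 2^y + C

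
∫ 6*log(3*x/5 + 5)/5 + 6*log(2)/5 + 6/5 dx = 2*(3*x + 25)*log(6*x/5 + 10)/5 + C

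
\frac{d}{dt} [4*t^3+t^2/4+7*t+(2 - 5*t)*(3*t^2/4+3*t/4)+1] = 3*t^2/4 - 4*t + 17/2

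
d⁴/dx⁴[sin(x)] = sin(x)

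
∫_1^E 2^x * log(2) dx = -2 + 2^E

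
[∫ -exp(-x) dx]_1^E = -exp(-1) + exp(-E)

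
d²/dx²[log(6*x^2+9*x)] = (-8*x^2 - 12*x - 9)/(4*x^4 + 12*x^3 + 9*x^2)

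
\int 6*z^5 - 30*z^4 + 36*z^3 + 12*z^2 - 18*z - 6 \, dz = z^6 - 6*z^5 + 9*z^4 + 4*z^3 - 9*z^2 - 6*z + C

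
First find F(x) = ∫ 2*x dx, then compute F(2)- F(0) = 4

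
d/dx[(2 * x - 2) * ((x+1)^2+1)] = 6*x^2 + 4*x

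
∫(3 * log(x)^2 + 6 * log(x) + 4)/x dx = (log(x) + 1)^3 + log(x) + C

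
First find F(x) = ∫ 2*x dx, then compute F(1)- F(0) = 1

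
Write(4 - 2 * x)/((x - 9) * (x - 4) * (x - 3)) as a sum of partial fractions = -1/(3*(x - 3)) + 4/(5*(x - 4)) - 7/(15*(x - 9))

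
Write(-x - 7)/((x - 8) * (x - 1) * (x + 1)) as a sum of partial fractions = -1/(3*(x + 1)) + 4/(7*(x - 1)) - 5/(21*(x - 8))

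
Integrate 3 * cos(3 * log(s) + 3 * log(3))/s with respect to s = sin(3*log(3*s)) + C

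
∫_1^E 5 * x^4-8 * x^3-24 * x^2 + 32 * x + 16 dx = (-2 + E)^3*(2 + E)^2 + 9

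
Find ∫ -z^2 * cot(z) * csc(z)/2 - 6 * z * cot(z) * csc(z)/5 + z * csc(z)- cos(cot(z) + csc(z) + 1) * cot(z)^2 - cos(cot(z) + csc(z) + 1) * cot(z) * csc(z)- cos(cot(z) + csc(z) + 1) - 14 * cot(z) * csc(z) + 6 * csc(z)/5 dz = (z^2/2 + 6*z/5 + 14)*csc(z) + sin(cot(z) + csc(z) + 1) + C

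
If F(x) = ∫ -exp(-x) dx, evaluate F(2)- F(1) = -exp(-1) + exp(-2)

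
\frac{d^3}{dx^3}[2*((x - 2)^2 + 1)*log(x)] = (4*x^2 + 8*x + 20)/x^3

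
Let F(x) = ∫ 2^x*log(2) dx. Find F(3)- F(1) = 6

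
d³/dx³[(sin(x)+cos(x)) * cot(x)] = sin(x) + 7*cos(x) - 11*cos(x)/sin(x)^2 - 6*cos(x)^5/sin(x)^4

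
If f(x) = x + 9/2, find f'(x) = 1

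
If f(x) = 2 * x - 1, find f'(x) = 2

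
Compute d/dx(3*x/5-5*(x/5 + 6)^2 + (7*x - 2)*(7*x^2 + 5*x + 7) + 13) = 147*x^2 + 208*x/5 + 138/5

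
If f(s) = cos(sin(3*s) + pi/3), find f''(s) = 9*sin(3*s)*sin(sin(3*s) + pi/3) - 9*cos(3*s)^2*cos(sin(3*s) + pi/3)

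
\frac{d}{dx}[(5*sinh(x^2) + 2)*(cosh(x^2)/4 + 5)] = x*(sinh(x^2) + 50*cosh(x^2) + 5*cosh(2*x^2)/2)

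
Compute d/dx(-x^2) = -2*x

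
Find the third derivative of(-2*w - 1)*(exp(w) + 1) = -2*w*exp(w) - 7*exp(w)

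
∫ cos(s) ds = sin(s) + C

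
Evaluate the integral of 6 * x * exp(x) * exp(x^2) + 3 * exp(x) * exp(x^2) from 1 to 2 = -3*exp(2) + 3*exp(6)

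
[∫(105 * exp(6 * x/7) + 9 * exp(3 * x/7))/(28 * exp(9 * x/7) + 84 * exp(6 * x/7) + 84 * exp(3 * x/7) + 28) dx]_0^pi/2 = -11/8 + 3*exp(3*pi/14)/(4*(1 + exp(3*pi/14))) + 4*exp(3*pi/7)/(1 + exp(3*pi/14))^2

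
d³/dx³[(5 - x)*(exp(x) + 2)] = -x*exp(x) + 2*exp(x)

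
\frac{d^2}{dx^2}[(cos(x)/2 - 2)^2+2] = 2*cos(x) - cos(2*x)/2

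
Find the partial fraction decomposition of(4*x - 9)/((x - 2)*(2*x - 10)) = 1/(6*(x - 2)) + 11/(6*(x - 5))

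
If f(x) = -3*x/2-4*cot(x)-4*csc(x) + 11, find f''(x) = 4/sin(x) - 8*cos(x)/sin(x)^3 - 8/sin(x)^3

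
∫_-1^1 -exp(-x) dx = -E + exp(-1)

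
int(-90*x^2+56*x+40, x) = -30*x^3 + 28*x^2 + 40*x + C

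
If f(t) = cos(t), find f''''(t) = cos(t)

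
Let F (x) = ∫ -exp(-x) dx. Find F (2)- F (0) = -1 + exp(-2)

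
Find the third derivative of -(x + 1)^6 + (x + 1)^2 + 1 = -120*x^3 - 360*x^2 - 360*x - 120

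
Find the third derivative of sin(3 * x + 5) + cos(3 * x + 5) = -27*sqrt(2)*cos(3*x + pi/4 + 5)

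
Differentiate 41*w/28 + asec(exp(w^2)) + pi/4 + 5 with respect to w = (56*w + 41*sqrt(1 - exp(-2*w^2))*exp(w^2))*exp(-w^2)/(28*sqrt(1 - exp(-2*w^2)))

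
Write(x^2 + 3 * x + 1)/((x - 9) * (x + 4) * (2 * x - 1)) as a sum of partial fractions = -11/(153*(2*x - 1)) + 5/(117*(x + 4)) + 109/(221*(x - 9))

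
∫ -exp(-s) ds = exp(-s) + C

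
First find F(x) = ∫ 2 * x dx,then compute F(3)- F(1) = 8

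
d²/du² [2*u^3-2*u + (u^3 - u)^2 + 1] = 30*u^4 - 24*u^2 + 12*u + 2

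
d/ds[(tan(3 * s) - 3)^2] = 6*(sin(3*s)/cos(3*s) - 3)/cos(3*s)^2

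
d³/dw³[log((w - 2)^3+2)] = (6*w^6 - 72*w^5 + 360*w^4 - 1044*w^3 + 1944*w^2 - 2160*w + 1080)/(w^9 - 18*w^8 + 144*w^7 - 666*w^6 + 1944*w^5 - 3672*w^4 + 4428*w^3 - 3240*w^2 + 1296*w - 216)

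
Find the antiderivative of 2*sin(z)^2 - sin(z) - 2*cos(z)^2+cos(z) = -sin(2*z) + sqrt(2)*sin(z + pi/4) + C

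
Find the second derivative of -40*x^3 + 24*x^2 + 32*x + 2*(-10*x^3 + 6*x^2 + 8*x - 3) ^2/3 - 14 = 2000*x^4 - 1600*x^3 - 992*x^2 + 384*x + 256/3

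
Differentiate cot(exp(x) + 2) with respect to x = -exp(x)/sin(exp(x) + 2)^2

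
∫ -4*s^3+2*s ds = -s^4 + s^2 + C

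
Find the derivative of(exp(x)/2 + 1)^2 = exp(2*x)/2 + exp(x)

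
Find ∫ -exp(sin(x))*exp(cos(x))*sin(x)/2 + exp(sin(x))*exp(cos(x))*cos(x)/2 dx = exp(sqrt(2)*sin(x + pi/4))/2 + C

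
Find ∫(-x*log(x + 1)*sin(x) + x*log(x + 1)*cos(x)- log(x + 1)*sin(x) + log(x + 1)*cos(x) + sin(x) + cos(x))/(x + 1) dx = sqrt(2)*log(x + 1)*sin(x + pi/4) + C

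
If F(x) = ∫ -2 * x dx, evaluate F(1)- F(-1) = 0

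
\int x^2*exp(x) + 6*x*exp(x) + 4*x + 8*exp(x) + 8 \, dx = (x + 2)^2*(exp(x) + 2) + C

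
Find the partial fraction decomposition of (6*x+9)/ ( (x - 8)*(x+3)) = 9/(11*(x + 3)) + 57/(11*(x - 8))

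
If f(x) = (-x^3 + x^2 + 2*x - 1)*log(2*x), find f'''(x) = (-6*x^3*log(x) - 11*x^3 - 6*x^3*log(2) + 2*x^2 - 2*x - 2)/x^3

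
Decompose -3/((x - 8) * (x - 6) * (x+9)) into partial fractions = -1/(85*(x + 9)) + 1/(10*(x - 6)) - 3/(34*(x - 8))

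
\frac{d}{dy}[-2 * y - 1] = -2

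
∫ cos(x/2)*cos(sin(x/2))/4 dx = sin(sin(x/2))/2 + C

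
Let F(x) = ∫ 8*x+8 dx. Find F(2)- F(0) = 32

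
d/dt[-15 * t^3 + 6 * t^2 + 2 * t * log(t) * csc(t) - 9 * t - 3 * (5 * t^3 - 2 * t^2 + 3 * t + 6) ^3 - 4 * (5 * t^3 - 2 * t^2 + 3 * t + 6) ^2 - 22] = -3375*t^8 + 3600*t^7 - 5985*t^6 - 5316*t^5 + 3235*t^4 - 7240*t^3 - 3780*t^2 - 2*t*log(t)*cot(t)*csc(t) + 456*t + 2*log(t)*csc(t) + 2*csc(t) - 1125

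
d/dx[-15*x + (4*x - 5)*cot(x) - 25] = -4*x/sin(x)^2 - 15 + 4/tan(x) + 5/sin(x)^2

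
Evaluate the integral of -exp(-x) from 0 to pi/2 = -1 + exp(-pi/2)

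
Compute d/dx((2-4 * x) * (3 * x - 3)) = 18 - 24*x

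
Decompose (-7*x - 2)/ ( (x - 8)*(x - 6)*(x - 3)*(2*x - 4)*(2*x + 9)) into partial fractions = 236/(102375*(2*x + 9)) + 1/(39*(x - 2)) - 23/(450*(x - 3)) + 11/(252*(x - 6)) - 29/(1500*(x - 8))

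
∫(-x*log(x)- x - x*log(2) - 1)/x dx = -(x + 1)*log(2*x) + C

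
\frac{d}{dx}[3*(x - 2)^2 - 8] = 6*x - 12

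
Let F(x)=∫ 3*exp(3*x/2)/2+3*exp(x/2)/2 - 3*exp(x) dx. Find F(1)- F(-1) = -(-1 + exp(-1/2))^3 + (-1 + exp(1/2))^3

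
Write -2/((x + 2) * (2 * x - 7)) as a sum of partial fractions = -4/(11*(2*x - 7)) + 2/(11*(x + 2))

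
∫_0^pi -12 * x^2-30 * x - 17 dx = (3 + 4*pi)*(-pi^2 - 3*pi - 2) + 6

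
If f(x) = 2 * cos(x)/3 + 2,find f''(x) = -2*cos(x)/3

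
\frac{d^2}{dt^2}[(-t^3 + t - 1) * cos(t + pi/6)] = t^3*cos(t + pi/6) + 6*t^2*sin(t + pi/6) - 7*t*cos(t + pi/6) - 2*sin(t + pi/6) + cos(t + pi/6)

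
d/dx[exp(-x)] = -exp(-x)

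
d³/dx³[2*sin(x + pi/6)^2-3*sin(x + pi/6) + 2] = -8*sin(2*x + pi/3) + 3*cos(x + pi/6)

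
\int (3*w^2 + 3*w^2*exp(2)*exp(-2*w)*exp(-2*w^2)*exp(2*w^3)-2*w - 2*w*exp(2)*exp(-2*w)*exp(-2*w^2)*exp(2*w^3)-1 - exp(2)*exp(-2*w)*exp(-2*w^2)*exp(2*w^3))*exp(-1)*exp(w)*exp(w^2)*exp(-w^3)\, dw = 2*sinh(w^3 - w^2 - w + 1) + C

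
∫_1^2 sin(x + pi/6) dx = cos(pi/6 + 1) - cos(pi/6 + 2)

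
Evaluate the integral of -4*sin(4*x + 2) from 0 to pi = 0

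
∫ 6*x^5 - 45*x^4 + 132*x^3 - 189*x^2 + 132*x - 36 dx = x^6 - 9*x^5 + 33*x^4 - 63*x^3 + 66*x^2 - 36*x + C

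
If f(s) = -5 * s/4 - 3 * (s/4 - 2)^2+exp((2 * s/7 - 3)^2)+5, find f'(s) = 8*s*exp(4*s^2/49 - 12*s/7 + 9)/49 - 3*s/8 - 12*exp(4*s^2/49 - 12*s/7 + 9)/7 + 7/4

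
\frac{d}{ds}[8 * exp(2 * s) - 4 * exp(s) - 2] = 16*exp(2*s) - 4*exp(s)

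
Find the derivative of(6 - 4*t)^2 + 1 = 32*t - 48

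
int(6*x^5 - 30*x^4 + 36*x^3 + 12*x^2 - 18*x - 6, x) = x^6 - 6*x^5 + 9*x^4 + 4*x^3 - 9*x^2 - 6*x + C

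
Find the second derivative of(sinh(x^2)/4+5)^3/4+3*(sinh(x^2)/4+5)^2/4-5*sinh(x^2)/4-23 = 9*x^2*sinh(x^2)^3/64 + 9*x^2*sinh(x^2)^2/2 + 683*x^2*sinh(x^2)/32 + 9*x^2/4 + 3*sinh(x^2)^2*cosh(x^2)/128 + 9*sinh(x^2)*cosh(x^2)/8 + 85*cosh(x^2)/8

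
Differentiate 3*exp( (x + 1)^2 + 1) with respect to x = 6*x*exp(x^2 + 2*x + 2) + 6*exp(x^2 + 2*x + 2)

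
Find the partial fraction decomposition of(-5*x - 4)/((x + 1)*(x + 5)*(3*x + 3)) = 7/(16*(x + 5)) - 7/(16*(x + 1)) + 1/(12*(x + 1)^2)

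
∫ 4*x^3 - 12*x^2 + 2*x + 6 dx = x^4 - 4*x^3 + x^2 + 6*x + C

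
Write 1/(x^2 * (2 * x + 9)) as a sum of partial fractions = 4/(81*(2*x + 9)) - 2/(81*x) + 1/(9*x^2)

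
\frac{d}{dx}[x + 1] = 1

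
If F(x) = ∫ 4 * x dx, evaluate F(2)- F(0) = 8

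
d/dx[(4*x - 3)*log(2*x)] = (4*x*log(x) + 4*x*log(2) + 4*x - 3)/x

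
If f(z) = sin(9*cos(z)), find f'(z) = -9*sin(z)*cos(9*cos(z))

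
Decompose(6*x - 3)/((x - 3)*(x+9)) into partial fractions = 19/(4*(x + 9)) + 5/(4*(x - 3))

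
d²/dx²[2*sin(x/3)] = -2*sin(x/3)/9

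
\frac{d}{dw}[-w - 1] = -1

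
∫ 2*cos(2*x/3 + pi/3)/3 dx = sin((2*x + pi)/3) + C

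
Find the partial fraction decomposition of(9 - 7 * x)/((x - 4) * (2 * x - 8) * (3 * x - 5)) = -12/(49*(3*x - 5)) + 4/(49*(x - 4)) - 19/(14*(x - 4)^2)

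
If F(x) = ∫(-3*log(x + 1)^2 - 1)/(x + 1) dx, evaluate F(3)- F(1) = -7*log(2)^3 - log(2)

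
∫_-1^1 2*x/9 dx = 0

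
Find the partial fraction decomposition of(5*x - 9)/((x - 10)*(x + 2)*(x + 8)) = -49/(108*(x + 8)) + 19/(72*(x + 2)) + 41/(216*(x - 10))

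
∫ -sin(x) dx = cos(x) + C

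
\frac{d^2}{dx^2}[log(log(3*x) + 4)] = (-log(x) - 5 - log(3))/(x^2*log(x)^2 + 2*x^2*log(3)*log(x) + 8*x^2*log(x) + x^2*log(3)^2 + 8*x^2*log(3) + 16*x^2)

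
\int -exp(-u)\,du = exp(-u) + C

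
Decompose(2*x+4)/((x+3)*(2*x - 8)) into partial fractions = 1/(7*(x + 3)) + 6/(7*(x - 4))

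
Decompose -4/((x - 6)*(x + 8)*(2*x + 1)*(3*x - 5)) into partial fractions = 108/(4901*(3*x - 5)) - 32/(2535*(2*x + 1)) + 2/(3045*(x + 8)) - 2/(1183*(x - 6))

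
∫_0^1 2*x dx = 1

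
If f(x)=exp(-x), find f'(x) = -exp(-x)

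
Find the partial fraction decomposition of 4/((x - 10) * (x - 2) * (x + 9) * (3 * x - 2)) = 27/(812*(3*x - 2)) - 4/(6061*(x + 9)) - 1/(88*(x - 2)) + 1/(1064*(x - 10))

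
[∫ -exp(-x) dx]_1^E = -exp(-1) + exp(-E)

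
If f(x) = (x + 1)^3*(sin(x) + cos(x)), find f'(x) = (x + 1)^2*(sqrt(2)*x*cos(x + pi/4) + 2*sin(x) + 4*cos(x))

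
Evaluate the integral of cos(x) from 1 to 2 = -sin(1) + sin(2)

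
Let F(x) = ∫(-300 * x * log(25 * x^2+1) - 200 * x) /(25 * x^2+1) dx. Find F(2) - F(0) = -3*log(101)^2 - 4*log(101)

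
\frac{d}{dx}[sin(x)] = cos(x)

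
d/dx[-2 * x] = -2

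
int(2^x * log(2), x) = 2^x + C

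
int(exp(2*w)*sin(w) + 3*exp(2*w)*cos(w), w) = sqrt(2)*exp(2*w)*sin(w + pi/4) + C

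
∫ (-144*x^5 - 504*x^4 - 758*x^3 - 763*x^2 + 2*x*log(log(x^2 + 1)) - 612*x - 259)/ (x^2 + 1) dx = -36*x^4 - 168*x^3 - 307*x^2 - 259*x + log(x^2 + 1)*log(log(x^2 + 1)) + C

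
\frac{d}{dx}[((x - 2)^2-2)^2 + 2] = 4*x^3 - 24*x^2 + 40*x - 16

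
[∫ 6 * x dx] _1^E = -3 + 3*exp(2)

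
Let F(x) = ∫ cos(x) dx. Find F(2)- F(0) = sin(2)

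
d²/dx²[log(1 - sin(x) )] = 1/(sin(x) - 1)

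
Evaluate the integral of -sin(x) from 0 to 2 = -1 + cos(2)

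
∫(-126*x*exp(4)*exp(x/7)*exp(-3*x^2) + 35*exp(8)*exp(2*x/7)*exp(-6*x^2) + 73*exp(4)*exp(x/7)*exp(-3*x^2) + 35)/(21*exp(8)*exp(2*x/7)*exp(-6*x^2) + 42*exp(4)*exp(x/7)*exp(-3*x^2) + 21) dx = ((5*x + 4)*(exp(-3*x^2 + x/7 + 4) + 1) + 3*exp(-3*x^2 + x/7 + 4))/(3*(exp(-3*x^2 + x/7 + 4) + 1)) + C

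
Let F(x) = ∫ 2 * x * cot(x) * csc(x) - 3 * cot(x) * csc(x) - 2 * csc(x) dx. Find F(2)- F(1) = -csc(1) - csc(2)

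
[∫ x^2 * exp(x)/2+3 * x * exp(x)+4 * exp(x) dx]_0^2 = -2 + 8*exp(2)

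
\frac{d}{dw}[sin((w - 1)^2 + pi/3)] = 2*(w - 1)*cos(w^2 - 2*w + 1 + pi/3)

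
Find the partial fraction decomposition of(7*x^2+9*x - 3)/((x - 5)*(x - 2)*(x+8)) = 373/(130*(x + 8)) - 43/(30*(x - 2)) + 217/(39*(x - 5))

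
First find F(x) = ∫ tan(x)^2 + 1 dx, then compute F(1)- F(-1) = 2*tan(1)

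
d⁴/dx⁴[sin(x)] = sin(x)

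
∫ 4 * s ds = 2*s^2 + C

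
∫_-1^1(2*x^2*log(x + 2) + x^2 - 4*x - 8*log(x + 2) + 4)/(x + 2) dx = log(3)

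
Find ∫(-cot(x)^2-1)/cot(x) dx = log(3*cot(x)) + C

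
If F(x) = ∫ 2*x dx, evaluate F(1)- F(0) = 1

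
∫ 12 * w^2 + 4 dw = 4*w^3 + 4*w + C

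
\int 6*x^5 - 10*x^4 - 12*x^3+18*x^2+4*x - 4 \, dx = x^6 - 2*x^5 - 3*x^4 + 6*x^3 + 2*x^2 - 4*x + C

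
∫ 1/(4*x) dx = log(x)/4 + C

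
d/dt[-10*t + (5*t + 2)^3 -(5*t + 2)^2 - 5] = 375*t^2 + 250*t + 30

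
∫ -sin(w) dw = cos(w) + C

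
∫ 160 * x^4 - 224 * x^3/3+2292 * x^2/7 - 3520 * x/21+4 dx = 32*x^5 - 56*x^4/3 + 764*x^3/7 - 1760*x^2/21 + 4*x + C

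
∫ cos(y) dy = sin(y) + C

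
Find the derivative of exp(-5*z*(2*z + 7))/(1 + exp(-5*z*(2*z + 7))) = (-20*z*exp(10*z^2 + 35*z) - 35*exp(10*z^2 + 35*z))/(exp(70*z)*exp(20*z^2) + 2*exp(35*z)*exp(10*z^2) + 1)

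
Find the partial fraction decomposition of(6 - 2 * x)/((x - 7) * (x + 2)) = -10/(9*(x + 2)) - 8/(9*(x - 7))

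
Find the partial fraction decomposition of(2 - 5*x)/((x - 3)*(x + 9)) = -47/(12*(x + 9)) - 13/(12*(x - 3))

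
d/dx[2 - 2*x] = -2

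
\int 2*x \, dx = x^2 + C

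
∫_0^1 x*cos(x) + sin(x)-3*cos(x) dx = -2*sin(1)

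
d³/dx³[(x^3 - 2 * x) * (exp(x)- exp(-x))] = (x^3*exp(2*x) + x^3 + 9*x^2*exp(2*x) - 9*x^2 + 16*x*exp(2*x) + 16*x)*exp(-x)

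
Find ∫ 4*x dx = 2*x^2 + C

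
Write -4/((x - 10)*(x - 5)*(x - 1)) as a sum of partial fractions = -1/(9*(x - 1)) + 1/(5*(x - 5)) - 4/(45*(x - 10))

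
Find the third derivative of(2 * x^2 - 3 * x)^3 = 960*x^3 - 2160*x^2 + 1296*x - 162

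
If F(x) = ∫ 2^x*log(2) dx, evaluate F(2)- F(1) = 2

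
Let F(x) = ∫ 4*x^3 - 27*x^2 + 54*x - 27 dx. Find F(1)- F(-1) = -72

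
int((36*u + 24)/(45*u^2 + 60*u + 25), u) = 2*log((3*u + 2)^2 + 1)/5 + C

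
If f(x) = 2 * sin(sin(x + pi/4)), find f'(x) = 2*cos(x + pi/4)*cos(sin(x + pi/4))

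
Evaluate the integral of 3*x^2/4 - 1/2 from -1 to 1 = -1/2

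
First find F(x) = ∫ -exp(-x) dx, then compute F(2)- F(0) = -1 + exp(-2)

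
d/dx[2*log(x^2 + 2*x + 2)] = (4*x + 4)/(x^2 + 2*x + 2)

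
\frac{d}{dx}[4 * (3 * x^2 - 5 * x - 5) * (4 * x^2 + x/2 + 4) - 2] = 192*x^3 - 222*x^2 - 84*x - 90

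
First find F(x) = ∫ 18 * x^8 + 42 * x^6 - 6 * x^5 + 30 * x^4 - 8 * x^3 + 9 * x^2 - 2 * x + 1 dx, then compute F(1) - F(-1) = 36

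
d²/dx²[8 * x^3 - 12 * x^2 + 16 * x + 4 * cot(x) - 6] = 48*x - 24 + 8*cos(x)/sin(x)^3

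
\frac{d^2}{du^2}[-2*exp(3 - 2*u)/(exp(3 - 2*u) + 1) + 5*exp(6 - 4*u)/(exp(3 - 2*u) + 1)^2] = (-32*exp(2*u - 3) + 80*exp(4*u - 6) - 8*exp(6*u - 9))/(exp(-12)*exp(8*u) + 4*exp(-9)*exp(6*u) + 6*exp(-6)*exp(4*u) + 4*exp(-3)*exp(2*u) + 1)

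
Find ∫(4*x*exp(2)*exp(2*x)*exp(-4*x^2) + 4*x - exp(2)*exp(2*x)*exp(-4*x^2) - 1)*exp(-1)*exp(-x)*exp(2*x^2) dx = -2*sinh(-2*x^2 + x + 1) + C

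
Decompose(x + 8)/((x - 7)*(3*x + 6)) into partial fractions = -2/(9*(x + 2)) + 5/(9*(x - 7))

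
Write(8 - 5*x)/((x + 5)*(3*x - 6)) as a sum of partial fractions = -11/(7*(x + 5)) - 2/(21*(x - 2))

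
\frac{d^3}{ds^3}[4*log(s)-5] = 8/s^3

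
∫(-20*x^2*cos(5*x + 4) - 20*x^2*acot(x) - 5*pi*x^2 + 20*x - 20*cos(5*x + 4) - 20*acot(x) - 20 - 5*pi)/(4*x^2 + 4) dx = -5*(x - 1)*(4*acot(x) + pi)/4 - sin(5*x + 4) + C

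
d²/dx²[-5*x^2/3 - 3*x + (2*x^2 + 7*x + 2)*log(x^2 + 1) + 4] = (12*x^4*log(x^2 + 1) + 26*x^4 + 42*x^3 + 24*x^2*log(x^2 + 1) + 28*x^2 + 126*x + 12*log(x^2 + 1) + 2)/(3*x^4 + 6*x^2 + 3)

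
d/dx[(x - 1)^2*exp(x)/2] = x^2*exp(x)/2 - exp(x)/2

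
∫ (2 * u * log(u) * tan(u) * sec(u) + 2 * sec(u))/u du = 2*log(u)*sec(u) + C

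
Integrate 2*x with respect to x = x^2 + C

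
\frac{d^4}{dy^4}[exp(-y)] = exp(-y)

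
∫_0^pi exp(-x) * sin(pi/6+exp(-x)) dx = -cos(pi/6 + 1) + cos(exp(-pi) + pi/6)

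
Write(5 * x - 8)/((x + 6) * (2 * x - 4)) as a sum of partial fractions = 19/(8*(x + 6)) + 1/(8*(x - 2))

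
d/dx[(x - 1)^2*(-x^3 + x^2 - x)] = -5*x^4 + 12*x^3 - 12*x^2 + 6*x - 1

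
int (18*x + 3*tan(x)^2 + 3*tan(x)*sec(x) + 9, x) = 9*x^2 + 6*x + 3*tan(x) + 3/cos(x) + C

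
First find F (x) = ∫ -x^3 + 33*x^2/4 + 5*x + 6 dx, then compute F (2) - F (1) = 29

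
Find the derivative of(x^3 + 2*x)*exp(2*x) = 2*x^3*exp(2*x) + 3*x^2*exp(2*x) + 4*x*exp(2*x) + 2*exp(2*x)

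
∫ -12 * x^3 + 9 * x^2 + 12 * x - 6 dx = -3*x^4 + 3*x^3 + 6*x^2 - 6*x + C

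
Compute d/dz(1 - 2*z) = -2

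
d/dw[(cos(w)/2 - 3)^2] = (3 - cos(w)/2)*sin(w)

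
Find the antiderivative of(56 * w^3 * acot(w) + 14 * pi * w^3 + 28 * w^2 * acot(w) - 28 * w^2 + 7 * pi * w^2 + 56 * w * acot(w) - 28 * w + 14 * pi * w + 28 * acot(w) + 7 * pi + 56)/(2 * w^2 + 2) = 7*(4*acot(w) + pi)*(w^2 + w - 2)/2 + C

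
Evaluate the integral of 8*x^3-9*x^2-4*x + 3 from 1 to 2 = 6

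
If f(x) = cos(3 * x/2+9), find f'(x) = -3*sin(3*x/2 + 9)/2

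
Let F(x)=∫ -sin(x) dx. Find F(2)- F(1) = -cos(1) + cos(2)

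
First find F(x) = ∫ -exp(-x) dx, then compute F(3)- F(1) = -exp(-1) + exp(-3)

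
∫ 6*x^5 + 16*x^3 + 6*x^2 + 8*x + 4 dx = x^6 + 4*x^4 + 2*x^3 + 4*x^2 + 4*x + C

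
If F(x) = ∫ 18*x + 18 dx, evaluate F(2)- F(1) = 45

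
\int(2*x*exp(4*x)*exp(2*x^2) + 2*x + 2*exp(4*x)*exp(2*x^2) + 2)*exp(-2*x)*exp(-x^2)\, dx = 2*sinh(x*(x + 2)) + C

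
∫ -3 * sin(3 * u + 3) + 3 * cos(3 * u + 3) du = sqrt(2)*sin(3*u + pi/4 + 3) + C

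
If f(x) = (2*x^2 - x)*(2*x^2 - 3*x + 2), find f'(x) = 16*x^3 - 24*x^2 + 14*x - 2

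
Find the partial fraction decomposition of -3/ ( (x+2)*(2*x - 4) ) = 3/(8*(x + 2)) - 3/(8*(x - 2))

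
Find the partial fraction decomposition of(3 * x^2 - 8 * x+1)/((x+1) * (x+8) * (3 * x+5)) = -102/(19*(3*x + 5)) + 257/(133*(x + 8)) + 6/(7*(x + 1))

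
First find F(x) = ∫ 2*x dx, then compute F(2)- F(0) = 4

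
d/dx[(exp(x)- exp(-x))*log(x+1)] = (x*exp(2*x)*log(x + 1) + x*log(x + 1) + exp(2*x)*log(x + 1) + exp(2*x) + log(x + 1) - 1)/(x*exp(x) + exp(x))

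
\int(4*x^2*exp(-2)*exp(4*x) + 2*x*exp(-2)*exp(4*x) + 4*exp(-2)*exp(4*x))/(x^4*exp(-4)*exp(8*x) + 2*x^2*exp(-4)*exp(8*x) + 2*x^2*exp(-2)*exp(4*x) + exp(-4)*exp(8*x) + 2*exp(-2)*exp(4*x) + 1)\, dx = (x^2 + 1)*exp(4*x - 2)/((x^2 + 1)*exp(4*x - 2) + 1) + C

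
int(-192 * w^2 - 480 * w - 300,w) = -64*w^3 - 240*w^2 - 300*w + C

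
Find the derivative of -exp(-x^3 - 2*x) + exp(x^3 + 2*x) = (3*x^2*exp(2*x^3 + 4*x) + 3*x^2 + 2*exp(2*x^3 + 4*x) + 2)*exp(-x^3 - 2*x)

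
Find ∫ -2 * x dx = -x^2 + C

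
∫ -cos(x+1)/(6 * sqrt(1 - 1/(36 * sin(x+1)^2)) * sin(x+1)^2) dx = acsc(6*sin(x + 1)) + C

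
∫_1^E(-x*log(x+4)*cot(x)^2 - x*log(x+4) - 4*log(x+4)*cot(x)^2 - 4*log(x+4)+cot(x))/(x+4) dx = log(E + 4)*cot(E) - log(5)*cot(1)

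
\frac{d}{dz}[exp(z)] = exp(z)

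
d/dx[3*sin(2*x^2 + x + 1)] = 3*(4*x + 1)*cos(2*x^2 + x + 1)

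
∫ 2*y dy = y^2 + C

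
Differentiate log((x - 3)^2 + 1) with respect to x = (2*x - 6)/(x^2 - 6*x + 10)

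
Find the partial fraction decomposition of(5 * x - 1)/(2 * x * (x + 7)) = 18/(7*(x + 7)) - 1/(14*x)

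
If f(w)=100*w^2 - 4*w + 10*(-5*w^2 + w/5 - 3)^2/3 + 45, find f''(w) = 1000*w^2 - 40*w + 6004/15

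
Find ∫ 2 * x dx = x^2 + C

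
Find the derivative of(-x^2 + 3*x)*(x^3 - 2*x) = -5*x^4 + 12*x^3 + 6*x^2 - 12*x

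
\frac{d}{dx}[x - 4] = 1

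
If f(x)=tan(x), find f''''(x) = 24*tan(x)^5 + 40*tan(x)^3 + 16*tan(x)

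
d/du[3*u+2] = 3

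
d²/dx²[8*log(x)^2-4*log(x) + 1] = (20 - 16*log(x))/x^2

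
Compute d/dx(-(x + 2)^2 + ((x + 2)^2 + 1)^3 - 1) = 6*x^5 + 60*x^4 + 252*x^3 + 552*x^2 + 628*x + 296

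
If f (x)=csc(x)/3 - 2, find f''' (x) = (1/3 - 2/sin(x)^2)*cos(x)/sin(x)^2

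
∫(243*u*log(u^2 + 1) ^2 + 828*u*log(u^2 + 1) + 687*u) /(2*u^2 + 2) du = 3*(27*log(u^2 + 1)^2 + 138*log(u^2 + 1) + 229)*log(u^2 + 1)/4 + C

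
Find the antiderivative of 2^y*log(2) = 2^y + C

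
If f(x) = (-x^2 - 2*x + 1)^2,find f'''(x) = 24*x + 24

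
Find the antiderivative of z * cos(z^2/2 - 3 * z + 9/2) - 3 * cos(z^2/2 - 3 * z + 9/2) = sin((z - 3)^2/2) + C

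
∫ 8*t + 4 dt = 4*t^2 + 4*t + C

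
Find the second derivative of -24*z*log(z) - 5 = -24/z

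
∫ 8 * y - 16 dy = 4*y^2 - 16*y + C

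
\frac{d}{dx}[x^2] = 2*x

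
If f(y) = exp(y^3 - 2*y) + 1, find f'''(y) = 27*y^6*exp(y^3 - 2*y) - 54*y^4*exp(y^3 - 2*y) + 54*y^3*exp(y^3 - 2*y) + 36*y^2*exp(y^3 - 2*y) - 36*y*exp(y^3 - 2*y) - 2*exp(y^3 - 2*y)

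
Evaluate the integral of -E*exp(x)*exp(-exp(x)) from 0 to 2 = -1 + exp(1 - exp(2))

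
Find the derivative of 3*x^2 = 6*x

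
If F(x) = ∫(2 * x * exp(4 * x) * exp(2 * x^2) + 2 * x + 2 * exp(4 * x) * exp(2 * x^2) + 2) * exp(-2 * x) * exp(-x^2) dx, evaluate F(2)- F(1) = -exp(3) - exp(-8) + exp(-3) + exp(8)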